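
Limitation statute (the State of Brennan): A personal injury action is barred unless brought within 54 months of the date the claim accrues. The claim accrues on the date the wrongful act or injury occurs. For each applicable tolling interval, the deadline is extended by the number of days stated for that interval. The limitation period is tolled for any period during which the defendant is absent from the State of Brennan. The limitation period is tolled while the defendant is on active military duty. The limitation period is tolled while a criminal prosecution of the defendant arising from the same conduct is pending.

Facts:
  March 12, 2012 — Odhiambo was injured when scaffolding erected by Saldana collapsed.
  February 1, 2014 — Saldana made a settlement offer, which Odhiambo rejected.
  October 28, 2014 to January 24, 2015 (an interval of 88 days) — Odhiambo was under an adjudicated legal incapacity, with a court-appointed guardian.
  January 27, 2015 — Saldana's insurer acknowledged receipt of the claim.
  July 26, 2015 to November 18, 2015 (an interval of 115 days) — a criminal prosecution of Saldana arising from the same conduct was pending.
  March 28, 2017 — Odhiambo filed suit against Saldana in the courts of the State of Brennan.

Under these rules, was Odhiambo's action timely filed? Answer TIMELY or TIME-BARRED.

The claim accrued on March 12, 2012, when the wrongful act occurred.
54 months from March 12, 2012 is September 12, 2016.
The pending criminal prosecution from July 26, 2015 to November 18, 2015 tolled the period for 115 days, extending the deadline to January 5, 2017.
Although the plaintiff's incapacity ran from October 28, 2014 to January 24, 2015, the stated rules do not make that a tolling event, so it is disregarded.
None of the other events listed affects the running of the period under the stated rules.
The March 28, 2017 filing falls after the January 5, 2017 deadline; the claim is time-barred.

TIME-BARRED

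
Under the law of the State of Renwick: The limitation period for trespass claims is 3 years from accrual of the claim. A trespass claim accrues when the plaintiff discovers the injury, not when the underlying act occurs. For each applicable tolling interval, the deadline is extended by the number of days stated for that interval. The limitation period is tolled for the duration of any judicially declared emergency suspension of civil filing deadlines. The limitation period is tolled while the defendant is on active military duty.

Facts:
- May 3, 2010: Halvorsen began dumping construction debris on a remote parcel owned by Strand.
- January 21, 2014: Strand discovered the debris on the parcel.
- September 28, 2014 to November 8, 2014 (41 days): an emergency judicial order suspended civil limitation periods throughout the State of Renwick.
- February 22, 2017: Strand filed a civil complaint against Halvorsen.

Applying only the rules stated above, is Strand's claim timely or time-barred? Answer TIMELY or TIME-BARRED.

TIMELY

The claim did not accrue until Strand discovered the injury on January 21, 2014; the May 3, 2010 act date does not start the clock under the stated rule.
Adding the 3 years base period to January 21, 2014 gives a deadline of January 21, 2017, before any tolling.
The period was tolled for 41 days by the emergency suspension of filing deadlines (September 28, 2014 to November 8, 2014), pushing the deadline to March 3, 2017.
Strand filed on February 22, 2017, before the March 3, 2017 deadline, so the action is timely.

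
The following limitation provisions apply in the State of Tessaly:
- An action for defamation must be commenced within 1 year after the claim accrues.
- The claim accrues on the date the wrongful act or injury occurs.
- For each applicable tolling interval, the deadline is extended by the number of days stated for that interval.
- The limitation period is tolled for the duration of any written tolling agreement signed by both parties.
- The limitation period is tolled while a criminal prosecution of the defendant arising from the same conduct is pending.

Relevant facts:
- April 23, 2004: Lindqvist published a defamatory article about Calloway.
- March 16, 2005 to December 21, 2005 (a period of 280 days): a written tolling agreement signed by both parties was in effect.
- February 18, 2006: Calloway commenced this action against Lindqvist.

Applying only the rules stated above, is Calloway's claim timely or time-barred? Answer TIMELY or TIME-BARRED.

The claim accrued on April 23, 2004, when the wrongful act occurred.
Adding the 1 year base period to April 23, 2004 gives a deadline of April 23, 2005, before any tolling.
The period was tolled for 280 days by the written tolling agreement (March 16, 2005 to December 21, 2005), pushing the deadline to January 28, 2006.
Calloway filed on February 18, 2006, after the January 28, 2006 deadline, so the action is time-barred.

TIME-BARRED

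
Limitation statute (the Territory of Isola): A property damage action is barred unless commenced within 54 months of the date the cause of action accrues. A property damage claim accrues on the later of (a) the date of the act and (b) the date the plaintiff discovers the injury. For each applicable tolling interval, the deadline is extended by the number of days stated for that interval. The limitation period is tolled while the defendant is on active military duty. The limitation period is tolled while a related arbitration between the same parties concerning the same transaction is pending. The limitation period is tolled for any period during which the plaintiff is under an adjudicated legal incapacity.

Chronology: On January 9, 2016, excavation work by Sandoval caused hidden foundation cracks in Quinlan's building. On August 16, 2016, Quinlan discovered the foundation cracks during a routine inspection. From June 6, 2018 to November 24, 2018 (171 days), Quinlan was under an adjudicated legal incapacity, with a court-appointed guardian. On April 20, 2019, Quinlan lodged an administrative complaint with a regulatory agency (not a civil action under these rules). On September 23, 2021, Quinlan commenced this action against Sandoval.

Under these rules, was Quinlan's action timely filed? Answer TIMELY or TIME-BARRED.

TIME-BARRED

The claim accrued on August 16, 2016 — the later of the January 9, 2016 act and the August 16, 2016 discovery.
54 months from August 16, 2016 is February 16, 2021.
Because the plaintiff's legal incapacity ran from June 6, 2018 to November 24, 2018, the deadline is extended by 171 days to August 6, 2021.
None of the other events listed affects the running of the period under the stated rules.
Filing on September 23, 2021 missed the August 6, 2021 deadline — the action is time-barred.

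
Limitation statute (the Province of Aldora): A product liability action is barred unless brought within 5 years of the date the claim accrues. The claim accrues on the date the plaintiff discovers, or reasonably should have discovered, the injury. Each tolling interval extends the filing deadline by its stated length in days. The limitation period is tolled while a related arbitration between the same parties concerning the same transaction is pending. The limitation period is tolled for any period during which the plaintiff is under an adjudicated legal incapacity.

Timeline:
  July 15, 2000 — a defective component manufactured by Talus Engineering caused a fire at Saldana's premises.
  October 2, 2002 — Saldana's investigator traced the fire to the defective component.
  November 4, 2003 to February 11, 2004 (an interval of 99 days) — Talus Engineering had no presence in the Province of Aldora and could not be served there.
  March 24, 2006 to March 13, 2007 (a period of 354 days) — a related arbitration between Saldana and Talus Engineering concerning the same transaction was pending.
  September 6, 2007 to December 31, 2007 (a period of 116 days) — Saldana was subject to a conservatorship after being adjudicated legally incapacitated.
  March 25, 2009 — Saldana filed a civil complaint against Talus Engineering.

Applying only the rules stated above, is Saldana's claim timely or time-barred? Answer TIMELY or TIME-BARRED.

TIME-BARRED

The claim did not accrue until Saldana discovered the injury on October 2, 2002; the July 15, 2000 act date does not start the clock under the stated rule.
The untolled deadline — 5 years after October 2, 2002 — is October 2, 2007.
Because the pending related arbitration ran from March 24, 2006 to March 13, 2007, the deadline is extended by 354 days to September 20, 2008.
The period was tolled for 116 days by the plaintiff's legal incapacity (September 6, 2007 to December 31, 2007), pushing the deadline to January 14, 2009.
No stated provision tolls the period for the defendant's absence, so the interval from November 4, 2003 to February 11, 2004 has no effect on the deadline.
Saldana filed on March 25, 2009, after the January 14, 2009 deadline, so the action is time-barred.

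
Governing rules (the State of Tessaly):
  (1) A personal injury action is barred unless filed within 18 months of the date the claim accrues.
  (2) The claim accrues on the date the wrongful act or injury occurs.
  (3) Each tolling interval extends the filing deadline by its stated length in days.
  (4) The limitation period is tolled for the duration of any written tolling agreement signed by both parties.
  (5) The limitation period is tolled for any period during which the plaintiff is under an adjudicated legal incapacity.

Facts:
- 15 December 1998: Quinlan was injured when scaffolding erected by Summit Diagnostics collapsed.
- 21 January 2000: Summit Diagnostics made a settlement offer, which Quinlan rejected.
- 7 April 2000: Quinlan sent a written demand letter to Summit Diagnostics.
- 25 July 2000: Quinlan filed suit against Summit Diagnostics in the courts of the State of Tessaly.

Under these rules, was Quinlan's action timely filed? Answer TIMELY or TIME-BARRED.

TIME-BARRED

The limitation period began to run on 15 December 1998.
18 months from 15 December 1998 is 15 June 2000.
The other events in the timeline have no effect on the limitation period under the stated rules.
Quinlan filed on 25 July 2000, after the 15 June 2000 deadline, so the action is time-barred.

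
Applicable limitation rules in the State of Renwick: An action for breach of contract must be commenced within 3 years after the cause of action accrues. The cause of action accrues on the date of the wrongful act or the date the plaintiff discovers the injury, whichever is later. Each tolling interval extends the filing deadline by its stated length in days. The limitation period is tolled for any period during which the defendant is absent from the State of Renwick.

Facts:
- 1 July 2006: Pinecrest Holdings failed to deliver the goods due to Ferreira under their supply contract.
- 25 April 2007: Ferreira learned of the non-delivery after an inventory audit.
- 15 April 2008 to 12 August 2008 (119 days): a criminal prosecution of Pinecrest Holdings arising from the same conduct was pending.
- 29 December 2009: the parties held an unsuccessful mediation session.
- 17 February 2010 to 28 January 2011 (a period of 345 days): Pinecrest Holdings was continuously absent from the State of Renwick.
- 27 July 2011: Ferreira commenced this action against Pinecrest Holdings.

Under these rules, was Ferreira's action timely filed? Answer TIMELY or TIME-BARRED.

Because discovery on 25 April 2007 post-dates the 1 July 2006 act, accrual under the later-of rule falls on 25 April 2007.
The untolled deadline — 3 years after 25 April 2007 — is 25 April 2010.
The defendant's absence from the jurisdiction from 17 February 2010 to 28 January 2011 tolled the period for 345 days, extending the deadline to 5 April 2011.
No stated provision tolls the period for a criminal prosecution, so the interval from 15 April 2008 to 12 August 2008 has no effect on the deadline.
Nothing else in the chronology tolls or restarts the period.
The 27 July 2011 filing falls after the 5 April 2011 deadline; the claim is time-barred.

TIME-BARRED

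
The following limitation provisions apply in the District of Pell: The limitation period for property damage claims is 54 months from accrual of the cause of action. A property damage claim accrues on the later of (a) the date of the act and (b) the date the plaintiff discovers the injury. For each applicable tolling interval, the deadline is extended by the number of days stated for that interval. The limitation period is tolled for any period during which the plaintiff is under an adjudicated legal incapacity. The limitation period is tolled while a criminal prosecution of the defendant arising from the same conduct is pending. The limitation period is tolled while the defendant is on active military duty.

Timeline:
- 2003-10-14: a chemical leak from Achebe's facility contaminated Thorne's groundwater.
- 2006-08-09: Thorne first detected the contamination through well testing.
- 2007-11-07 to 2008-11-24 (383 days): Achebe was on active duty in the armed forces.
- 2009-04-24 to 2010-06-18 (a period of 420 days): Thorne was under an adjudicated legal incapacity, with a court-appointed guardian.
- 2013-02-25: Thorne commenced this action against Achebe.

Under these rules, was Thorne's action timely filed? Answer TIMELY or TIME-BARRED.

The claim accrued on 2006-08-09 — the later of the 2003-10-14 act and the 2006-08-09 discovery.
54 months from 2006-08-09 is 2011-02-09.
Because the defendant's active military service ran from 2007-11-07 to 2008-11-24, the deadline is extended by 383 days to 2012-02-27.
Because the plaintiff's legal incapacity ran from 2009-04-24 to 2010-06-18, the deadline is extended by 420 days to 2013-04-22.
Thorne filed on 2013-02-25, before the 2013-04-22 deadline, so the action is timely.

TIMELY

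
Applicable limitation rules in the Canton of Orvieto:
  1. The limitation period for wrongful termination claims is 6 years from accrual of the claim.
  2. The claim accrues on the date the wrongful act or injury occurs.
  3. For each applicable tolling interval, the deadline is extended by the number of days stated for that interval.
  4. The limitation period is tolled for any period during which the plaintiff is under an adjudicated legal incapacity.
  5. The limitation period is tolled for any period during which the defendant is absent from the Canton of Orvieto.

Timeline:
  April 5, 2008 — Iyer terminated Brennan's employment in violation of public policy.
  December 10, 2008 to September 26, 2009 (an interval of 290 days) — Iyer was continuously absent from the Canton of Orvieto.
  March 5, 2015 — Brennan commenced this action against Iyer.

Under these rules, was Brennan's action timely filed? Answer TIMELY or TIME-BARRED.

The limitation period began to run on April 5, 2008.
Adding the 6 years base period to April 5, 2008 gives a deadline of April 5, 2014, before any tolling.
Because the defendant's absence from the jurisdiction ran from December 10, 2008 to September 26, 2009, the deadline is extended by 290 days to January 20, 2015.
Brennan filed on March 5, 2015, after the January 20, 2015 deadline, so the action is time-barred.

TIME-BARRED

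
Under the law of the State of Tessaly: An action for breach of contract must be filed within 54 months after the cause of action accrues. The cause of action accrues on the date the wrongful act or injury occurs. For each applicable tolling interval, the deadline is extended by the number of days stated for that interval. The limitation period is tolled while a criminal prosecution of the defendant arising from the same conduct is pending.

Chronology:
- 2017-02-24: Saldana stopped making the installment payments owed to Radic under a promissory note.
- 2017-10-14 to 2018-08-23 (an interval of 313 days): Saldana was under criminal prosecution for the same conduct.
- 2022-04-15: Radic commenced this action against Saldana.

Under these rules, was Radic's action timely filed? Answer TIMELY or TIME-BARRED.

TIMELY

The claim accrued on 2017-02-24, when the wrongful act occurred.
54 months from 2017-02-24 is 2021-08-24.
Because the pending criminal prosecution ran from 2017-10-14 to 2018-08-23, the deadline is extended by 313 days to 2022-07-03.
Filing on 2022-04-15 beat the 2022-07-03 deadline — the action is timely.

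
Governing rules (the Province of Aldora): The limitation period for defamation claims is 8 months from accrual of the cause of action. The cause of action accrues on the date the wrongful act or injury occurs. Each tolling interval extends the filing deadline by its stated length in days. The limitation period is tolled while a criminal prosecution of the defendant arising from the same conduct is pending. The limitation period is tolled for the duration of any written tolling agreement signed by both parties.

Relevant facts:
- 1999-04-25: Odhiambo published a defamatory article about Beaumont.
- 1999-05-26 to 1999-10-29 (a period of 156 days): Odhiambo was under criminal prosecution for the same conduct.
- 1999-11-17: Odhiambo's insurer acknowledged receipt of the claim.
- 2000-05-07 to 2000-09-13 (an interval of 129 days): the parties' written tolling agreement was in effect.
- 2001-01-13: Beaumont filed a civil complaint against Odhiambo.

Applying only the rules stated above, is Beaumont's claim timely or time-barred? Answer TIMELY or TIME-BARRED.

The limitation period began to run on 1999-04-25.
Adding the 8 months base period to 1999-04-25 gives a deadline of 1999-12-25, before any tolling.
The period was tolled for 156 days by the pending criminal prosecution (1999-05-26 to 1999-10-29), pushing the deadline to 2000-05-29.
Because the written tolling agreement ran from 2000-05-07 to 2000-09-13, the deadline is extended by 129 days to 2000-10-05.
Nothing else in the chronology tolls or restarts the period.
The 2001-01-13 filing falls after the 2000-10-05 deadline; the claim is time-barred.

TIME-BARRED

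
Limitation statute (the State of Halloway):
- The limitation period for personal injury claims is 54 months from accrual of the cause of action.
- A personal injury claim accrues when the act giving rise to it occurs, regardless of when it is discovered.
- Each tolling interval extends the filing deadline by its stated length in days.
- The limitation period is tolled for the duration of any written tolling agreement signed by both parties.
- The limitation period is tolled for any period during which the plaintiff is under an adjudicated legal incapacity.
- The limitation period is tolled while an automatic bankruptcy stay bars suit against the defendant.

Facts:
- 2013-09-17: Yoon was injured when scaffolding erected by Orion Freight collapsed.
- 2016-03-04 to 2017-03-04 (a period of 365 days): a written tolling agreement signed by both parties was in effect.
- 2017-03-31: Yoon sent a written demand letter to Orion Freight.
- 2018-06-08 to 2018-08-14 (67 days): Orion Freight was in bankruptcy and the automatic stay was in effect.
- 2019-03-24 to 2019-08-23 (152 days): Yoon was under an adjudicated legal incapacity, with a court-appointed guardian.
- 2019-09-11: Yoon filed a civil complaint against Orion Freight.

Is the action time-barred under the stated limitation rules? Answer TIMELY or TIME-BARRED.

The claim accrued on 2013-09-17, when the wrongful act occurred.
Adding the 54 months base period to 2013-09-17 gives a deadline of 2018-03-17, before any tolling.
Because the written tolling agreement ran from 2016-03-04 to 2017-03-04, the deadline is extended by 365 days to 2019-03-17.
The period was tolled for 67 days by the automatic bankruptcy stay (2018-06-08 to 2018-08-14), pushing the deadline to 2019-05-23.
The plaintiff's legal incapacity from 2019-03-24 to 2019-08-23 tolled the period for 152 days, extending the deadline to 2019-10-22.
None of the other events listed affects the running of the period under the stated rules.
Yoon filed on 2019-09-11, before the 2019-10-22 deadline, so the action is timely.

TIMELY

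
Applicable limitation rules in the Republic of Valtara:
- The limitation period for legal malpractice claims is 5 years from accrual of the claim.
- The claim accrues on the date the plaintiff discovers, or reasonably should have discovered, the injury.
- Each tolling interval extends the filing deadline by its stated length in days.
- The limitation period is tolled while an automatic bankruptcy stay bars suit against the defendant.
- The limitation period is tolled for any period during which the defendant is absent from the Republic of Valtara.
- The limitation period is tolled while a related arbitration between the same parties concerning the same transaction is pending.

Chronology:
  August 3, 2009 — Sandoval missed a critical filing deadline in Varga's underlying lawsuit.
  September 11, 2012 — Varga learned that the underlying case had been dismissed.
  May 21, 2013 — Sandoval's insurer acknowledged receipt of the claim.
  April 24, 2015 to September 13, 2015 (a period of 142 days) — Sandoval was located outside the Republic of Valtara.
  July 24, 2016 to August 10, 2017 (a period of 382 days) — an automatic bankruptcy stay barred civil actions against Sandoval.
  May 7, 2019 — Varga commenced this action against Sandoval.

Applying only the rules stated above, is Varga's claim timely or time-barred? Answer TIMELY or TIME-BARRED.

Under the discovery rule, the claim accrued on September 11, 2012, when Varga discovered the injury — not on the August 3, 2009 date of the underlying act.
The untolled deadline — 5 years after September 11, 2012 — is September 11, 2017.
The period was tolled for 142 days by the defendant's absence from the jurisdiction (April 24, 2015 to September 13, 2015), pushing the deadline to January 31, 2018.
Because the automatic bankruptcy stay ran from July 24, 2016 to August 10, 2017, the deadline is extended by 382 days to February 17, 2019.
The other events in the timeline have no effect on the limitation period under the stated rules.
Filing on May 7, 2019 missed the February 17, 2019 deadline — the action is time-barred.

TIME-BARRED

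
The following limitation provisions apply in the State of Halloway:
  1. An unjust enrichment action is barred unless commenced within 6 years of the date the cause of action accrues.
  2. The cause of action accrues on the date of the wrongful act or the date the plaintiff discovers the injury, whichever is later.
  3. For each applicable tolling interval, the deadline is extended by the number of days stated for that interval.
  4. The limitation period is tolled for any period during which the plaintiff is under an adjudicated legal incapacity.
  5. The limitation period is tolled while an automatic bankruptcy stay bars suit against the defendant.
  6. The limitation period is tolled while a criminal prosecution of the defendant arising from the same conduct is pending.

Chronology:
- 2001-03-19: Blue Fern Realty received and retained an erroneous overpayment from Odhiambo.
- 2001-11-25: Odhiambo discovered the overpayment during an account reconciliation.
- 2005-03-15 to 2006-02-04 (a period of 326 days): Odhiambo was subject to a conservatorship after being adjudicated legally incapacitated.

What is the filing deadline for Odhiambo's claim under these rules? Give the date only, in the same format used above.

2008-10-16

The claim accrued on 2001-11-25 — the later of the 2001-03-19 act and the 2001-11-25 discovery.
The untolled deadline — 6 years after 2001-11-25 — is 2007-11-25.
The plaintiff's legal incapacity from 2005-03-15 to 2006-02-04 tolled the period for 326 days, extending the deadline to 2008-10-16.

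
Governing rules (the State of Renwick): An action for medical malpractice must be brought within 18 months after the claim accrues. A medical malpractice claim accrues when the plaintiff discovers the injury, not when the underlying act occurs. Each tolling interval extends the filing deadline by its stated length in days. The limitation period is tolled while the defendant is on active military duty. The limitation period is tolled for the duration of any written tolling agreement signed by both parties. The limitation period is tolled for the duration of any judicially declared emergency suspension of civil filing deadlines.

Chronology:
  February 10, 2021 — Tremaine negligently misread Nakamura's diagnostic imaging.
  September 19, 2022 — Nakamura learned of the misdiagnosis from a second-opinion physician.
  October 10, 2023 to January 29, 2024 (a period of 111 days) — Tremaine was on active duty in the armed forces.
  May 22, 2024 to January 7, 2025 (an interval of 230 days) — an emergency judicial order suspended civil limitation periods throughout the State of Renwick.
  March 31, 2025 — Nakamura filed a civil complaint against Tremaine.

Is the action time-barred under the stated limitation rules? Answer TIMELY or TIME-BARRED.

The claim did not accrue until Nakamura discovered the injury on September 19, 2022; the February 10, 2021 act date does not start the clock under the stated rule.
The untolled deadline — 18 months after September 19, 2022 — is March 19, 2024.
Because the defendant's active military service ran from October 10, 2023 to January 29, 2024, the deadline is extended by 111 days to July 8, 2024.
Because the emergency suspension of filing deadlines ran from May 22, 2024 to January 7, 2025, the deadline is extended by 230 days to February 23, 2025.
Nakamura filed on March 31, 2025, after the February 23, 2025 deadline, so the action is time-barred.

TIME-BARRED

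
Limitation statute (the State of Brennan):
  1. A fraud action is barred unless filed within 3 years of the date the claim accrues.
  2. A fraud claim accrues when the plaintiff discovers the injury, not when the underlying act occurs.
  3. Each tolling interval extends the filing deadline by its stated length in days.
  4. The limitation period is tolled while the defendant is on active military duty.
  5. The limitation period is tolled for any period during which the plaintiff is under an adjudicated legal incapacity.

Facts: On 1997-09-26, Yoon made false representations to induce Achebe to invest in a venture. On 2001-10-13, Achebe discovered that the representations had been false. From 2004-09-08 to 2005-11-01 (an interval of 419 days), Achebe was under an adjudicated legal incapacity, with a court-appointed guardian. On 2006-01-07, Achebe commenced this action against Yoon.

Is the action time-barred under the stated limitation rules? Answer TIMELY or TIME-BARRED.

Under the discovery rule, the claim accrued on 2001-10-13, when Achebe discovered the injury — not on the 1997-09-26 date of the underlying act.
3 years from 2001-10-13 is 2004-10-13.
Because the plaintiff's legal incapacity ran from 2004-09-08 to 2005-11-01, the deadline is extended by 419 days to 2005-12-06.
The 2006-01-07 filing falls after the 2005-12-06 deadline; the claim is time-barred.

TIME-BARRED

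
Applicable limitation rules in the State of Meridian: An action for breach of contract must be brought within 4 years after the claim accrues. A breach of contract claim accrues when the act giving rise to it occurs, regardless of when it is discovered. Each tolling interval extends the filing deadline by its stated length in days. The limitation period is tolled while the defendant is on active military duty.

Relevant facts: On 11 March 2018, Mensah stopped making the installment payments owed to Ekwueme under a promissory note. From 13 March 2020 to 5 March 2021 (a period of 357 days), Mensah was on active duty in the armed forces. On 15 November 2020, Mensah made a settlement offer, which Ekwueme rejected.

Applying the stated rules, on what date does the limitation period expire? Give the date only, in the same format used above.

3 March 2023

The claim accrued on 11 March 2018, when the wrongful act occurred.
Adding the 4 years base period to 11 March 2018 gives a deadline of 11 March 2022, before any tolling.
The period was tolled for 357 days by the defendant's active military service (13 March 2020 to 5 March 2021), pushing the deadline to 3 March 2023.
None of the other events listed affects the running of the period under the stated rules.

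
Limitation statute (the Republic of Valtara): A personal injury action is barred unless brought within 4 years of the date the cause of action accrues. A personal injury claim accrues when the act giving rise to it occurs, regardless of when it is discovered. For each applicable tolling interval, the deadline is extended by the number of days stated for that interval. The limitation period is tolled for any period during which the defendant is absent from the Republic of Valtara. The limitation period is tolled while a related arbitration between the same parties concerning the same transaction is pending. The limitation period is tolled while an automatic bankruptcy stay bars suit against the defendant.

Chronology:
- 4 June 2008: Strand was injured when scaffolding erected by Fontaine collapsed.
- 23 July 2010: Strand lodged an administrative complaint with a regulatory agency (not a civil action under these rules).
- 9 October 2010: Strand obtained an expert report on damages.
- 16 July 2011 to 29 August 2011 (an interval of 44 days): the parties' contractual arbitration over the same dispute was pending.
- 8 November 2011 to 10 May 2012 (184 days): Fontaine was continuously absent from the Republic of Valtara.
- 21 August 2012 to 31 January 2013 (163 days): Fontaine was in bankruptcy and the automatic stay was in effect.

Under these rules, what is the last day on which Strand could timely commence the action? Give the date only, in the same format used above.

30 June 2013

The cause of action accrued on 4 June 2008, the date of the act.
4 years from 4 June 2008 is 4 June 2012.
The period was tolled for 44 days by the pending related arbitration (16 July 2011 to 29 August 2011), pushing the deadline to 18 July 2012.
The period was tolled for 184 days by the defendant's absence from the jurisdiction (8 November 2011 to 10 May 2012), pushing the deadline to 18 January 2013.
The period was tolled for 163 days by the automatic bankruptcy stay (21 August 2012 to 31 January 2013), pushing the deadline to 30 June 2013.
The other events in the timeline have no effect on the limitation period under the stated rules.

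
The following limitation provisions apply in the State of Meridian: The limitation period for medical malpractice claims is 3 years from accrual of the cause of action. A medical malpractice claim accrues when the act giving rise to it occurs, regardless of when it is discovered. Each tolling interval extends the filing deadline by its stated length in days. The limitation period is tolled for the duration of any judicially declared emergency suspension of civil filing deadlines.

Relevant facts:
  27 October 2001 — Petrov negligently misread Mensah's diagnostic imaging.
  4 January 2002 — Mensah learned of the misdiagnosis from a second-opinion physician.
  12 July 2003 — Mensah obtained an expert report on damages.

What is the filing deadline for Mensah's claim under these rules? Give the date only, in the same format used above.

The claim accrued on 27 October 2001, when the wrongful act occurred; under the stated occurrence rule the 4 January 2002 discovery does not delay accrual.
Adding the 3 years base period to 27 October 2001 gives a deadline of 27 October 2004, before any tolling.
Nothing else in the chronology tolls or restarts the period.

27 October 2004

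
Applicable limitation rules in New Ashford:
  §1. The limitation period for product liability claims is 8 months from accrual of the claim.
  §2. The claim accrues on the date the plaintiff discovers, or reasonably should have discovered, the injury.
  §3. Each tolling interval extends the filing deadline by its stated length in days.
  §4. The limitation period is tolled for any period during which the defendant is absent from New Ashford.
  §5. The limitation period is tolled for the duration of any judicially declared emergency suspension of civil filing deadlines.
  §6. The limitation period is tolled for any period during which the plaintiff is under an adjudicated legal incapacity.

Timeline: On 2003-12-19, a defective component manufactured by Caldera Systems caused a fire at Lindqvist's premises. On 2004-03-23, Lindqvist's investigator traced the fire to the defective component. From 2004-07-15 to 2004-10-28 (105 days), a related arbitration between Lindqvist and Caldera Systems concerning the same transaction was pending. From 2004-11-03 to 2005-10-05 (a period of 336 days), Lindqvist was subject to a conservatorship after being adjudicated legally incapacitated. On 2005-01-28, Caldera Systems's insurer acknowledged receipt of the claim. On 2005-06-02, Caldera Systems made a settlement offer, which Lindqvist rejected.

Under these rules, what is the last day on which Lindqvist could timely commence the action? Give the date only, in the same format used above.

Under the discovery rule, the claim accrued on 2004-03-23, when Lindqvist discovered the injury — not on the 2003-12-19 date of the underlying act.
The untolled deadline — 8 months after 2004-03-23 — is 2004-11-23.
Because the plaintiff's legal incapacity ran from 2004-11-03 to 2005-10-05, the deadline is extended by 336 days to 2005-10-25.
The pending related arbitration from 2004-07-15 to 2004-10-28 does not toll the period, because no stated rule makes a pending arbitration a tolling event.
Nothing else in the chronology tolls or restarts the period.

2005-10-25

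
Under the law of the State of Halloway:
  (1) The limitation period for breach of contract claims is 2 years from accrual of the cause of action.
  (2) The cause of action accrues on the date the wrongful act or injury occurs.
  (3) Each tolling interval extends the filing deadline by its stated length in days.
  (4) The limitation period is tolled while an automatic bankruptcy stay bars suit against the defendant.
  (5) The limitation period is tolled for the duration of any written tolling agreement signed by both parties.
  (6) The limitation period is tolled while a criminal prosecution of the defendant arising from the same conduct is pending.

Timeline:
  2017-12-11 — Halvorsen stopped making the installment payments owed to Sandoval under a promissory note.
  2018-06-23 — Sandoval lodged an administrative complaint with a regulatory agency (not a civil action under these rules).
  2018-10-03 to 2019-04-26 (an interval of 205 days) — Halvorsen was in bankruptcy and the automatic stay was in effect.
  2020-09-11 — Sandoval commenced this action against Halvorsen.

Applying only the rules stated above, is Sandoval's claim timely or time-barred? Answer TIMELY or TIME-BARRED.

TIME-BARRED

The cause of action accrued on 2017-12-11, the date of the act.
2 years from 2017-12-11 is 2019-12-11.
Because the automatic bankruptcy stay ran from 2018-10-03 to 2019-04-26, the deadline is extended by 205 days to 2020-07-03.
Nothing else in the chronology tolls or restarts the period.
The 2020-09-11 filing falls after the 2020-07-03 deadline; the claim is time-barred.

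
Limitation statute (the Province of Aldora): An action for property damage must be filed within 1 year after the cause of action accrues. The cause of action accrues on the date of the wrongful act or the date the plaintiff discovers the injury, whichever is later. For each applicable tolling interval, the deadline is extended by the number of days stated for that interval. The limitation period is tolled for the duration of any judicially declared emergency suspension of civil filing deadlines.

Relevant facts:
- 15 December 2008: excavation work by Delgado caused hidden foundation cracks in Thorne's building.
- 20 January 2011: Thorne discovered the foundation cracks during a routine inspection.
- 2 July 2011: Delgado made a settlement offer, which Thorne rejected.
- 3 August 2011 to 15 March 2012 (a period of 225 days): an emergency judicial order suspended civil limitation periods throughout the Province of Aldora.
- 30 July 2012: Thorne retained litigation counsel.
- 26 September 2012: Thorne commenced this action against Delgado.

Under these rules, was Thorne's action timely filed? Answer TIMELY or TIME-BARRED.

TIME-BARRED

The claim accrued on 20 January 2011 — the later of the 15 December 2008 act and the 20 January 2011 discovery.
1 year from 20 January 2011 is 20 January 2012.
Because the emergency suspension of filing deadlines ran from 3 August 2011 to 15 March 2012, the deadline is extended by 225 days to 1 September 2012.
None of the other events listed affects the running of the period under the stated rules.
Filing on 26 September 2012 missed the 1 September 2012 deadline — the action is time-barred.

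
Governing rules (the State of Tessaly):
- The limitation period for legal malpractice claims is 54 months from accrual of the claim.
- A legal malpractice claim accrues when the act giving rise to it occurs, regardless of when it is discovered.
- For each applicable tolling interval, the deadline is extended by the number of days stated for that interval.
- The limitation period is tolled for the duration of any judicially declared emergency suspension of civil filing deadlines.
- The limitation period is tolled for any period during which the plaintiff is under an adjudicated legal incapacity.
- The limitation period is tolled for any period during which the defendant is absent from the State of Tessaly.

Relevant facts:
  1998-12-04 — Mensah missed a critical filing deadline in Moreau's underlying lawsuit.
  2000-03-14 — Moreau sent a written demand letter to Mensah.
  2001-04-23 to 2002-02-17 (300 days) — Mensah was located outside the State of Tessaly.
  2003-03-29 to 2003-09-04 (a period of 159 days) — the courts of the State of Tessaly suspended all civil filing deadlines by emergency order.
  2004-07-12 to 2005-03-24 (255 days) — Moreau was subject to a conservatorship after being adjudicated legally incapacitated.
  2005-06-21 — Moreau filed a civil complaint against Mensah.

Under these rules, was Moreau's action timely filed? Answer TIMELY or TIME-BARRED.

The claim accrued on 1998-12-04, when the wrongful act occurred.
Adding the 54 months base period to 1998-12-04 gives a deadline of 2003-06-04, before any tolling.
The period was tolled for 300 days by the defendant's absence from the jurisdiction (2001-04-23 to 2002-02-17), pushing the deadline to 2004-03-30.
Because the emergency suspension of filing deadlines ran from 2003-03-29 to 2003-09-04, the deadline is extended by 159 days to 2004-09-05.
Because the plaintiff's legal incapacity ran from 2004-07-12 to 2005-03-24, the deadline is extended by 255 days to 2005-05-18.
Nothing else in the chronology tolls or restarts the period.
Filing on 2005-06-21 missed the 2005-05-18 deadline — the action is time-barred.

TIME-BARRED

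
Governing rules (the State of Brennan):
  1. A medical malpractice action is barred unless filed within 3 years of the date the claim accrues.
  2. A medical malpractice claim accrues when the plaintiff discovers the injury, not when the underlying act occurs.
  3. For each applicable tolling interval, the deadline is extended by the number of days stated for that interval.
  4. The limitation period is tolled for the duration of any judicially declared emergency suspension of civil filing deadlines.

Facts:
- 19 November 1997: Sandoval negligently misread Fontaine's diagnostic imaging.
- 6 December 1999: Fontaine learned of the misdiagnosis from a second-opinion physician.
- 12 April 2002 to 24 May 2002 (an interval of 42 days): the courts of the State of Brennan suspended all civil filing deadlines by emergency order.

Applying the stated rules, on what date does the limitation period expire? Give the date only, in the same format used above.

17 January 2003

The claim did not accrue until Fontaine discovered the injury on 6 December 1999; the 19 November 1997 act date does not start the clock under the stated rule.
3 years from 6 December 1999 is 6 December 2002.
Because the emergency suspension of filing deadlines ran from 12 April 2002 to 24 May 2002, the deadline is extended by 42 days to 17 January 2003.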